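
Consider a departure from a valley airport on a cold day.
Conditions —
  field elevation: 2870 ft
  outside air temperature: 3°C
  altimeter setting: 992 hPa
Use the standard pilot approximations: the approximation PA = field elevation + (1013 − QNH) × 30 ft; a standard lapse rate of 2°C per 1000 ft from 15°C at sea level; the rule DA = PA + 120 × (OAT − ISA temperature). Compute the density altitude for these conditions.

Pressure altitude = 2870 + (1013 − 992) × 30 = 2870 + (+630) = 3500 ft.
ISA temperature at 3500 ft = 15 − 2 × (3500/1000) = 8°C.
ISA deviation = 3 − 8 = -5°C.
Density altitude = 3500 + 120 × (-5) = 2900 ft.

2900 ft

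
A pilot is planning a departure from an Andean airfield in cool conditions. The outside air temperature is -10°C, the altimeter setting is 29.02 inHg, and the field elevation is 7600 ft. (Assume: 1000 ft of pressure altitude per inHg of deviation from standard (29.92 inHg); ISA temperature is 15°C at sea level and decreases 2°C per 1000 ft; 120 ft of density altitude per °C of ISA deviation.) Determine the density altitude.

Pressure altitude = 7600 + (29.92 − 29.02) × 1000 = 7600 + (+900) = 8500 ft.
ISA temperature at 8500 ft = 15 − 2 × (8500/1000) = -2°C.
ISA deviation = -10 − (-2) = -8°C.
Density altitude = 8500 + 120 × (-8) = 7540 ft.

7540 ft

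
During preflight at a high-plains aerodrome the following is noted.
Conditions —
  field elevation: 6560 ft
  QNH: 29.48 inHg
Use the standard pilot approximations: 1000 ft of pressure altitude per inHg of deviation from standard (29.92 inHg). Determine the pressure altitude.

Pressure correction = (29.92 − 29.48) × 1000 = +440 ft.
Pressure altitude = 6560 + (+440) = 7000 ft.

7000 ft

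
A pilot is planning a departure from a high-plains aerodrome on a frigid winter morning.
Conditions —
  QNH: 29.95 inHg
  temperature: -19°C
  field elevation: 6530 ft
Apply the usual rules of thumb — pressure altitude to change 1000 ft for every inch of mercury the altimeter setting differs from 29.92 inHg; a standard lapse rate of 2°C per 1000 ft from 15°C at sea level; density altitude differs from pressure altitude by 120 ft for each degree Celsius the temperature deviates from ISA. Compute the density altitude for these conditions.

3980 ft

Pressure altitude = 6530 + (29.92 − 29.95) × 1000 = 6530 + (-30) = 6500 ft.
ISA temperature at 6500 ft = 15 − 2 × (6500/1000) = 2°C.
ISA deviation = -19 − 2 = -21°C.
Density altitude = 6500 + 120 × (-21) = 3980 ft.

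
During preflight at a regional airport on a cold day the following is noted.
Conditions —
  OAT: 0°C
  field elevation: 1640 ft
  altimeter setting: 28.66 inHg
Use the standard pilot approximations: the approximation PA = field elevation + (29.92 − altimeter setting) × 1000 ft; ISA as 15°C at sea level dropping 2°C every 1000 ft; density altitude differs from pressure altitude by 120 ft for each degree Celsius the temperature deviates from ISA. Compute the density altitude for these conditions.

1796 ft

Pressure altitude = 1640 + (29.92 − 28.66) × 1000 = 1640 + (+1260) = 2900 ft.
ISA temperature at 2900 ft = 15 − 2 × (2900/1000) = 9.2°C.
ISA deviation = 0 − 9.2 = -9.2°C.
Density altitude = 2900 + 120 × (-9.2) = 1796 ft.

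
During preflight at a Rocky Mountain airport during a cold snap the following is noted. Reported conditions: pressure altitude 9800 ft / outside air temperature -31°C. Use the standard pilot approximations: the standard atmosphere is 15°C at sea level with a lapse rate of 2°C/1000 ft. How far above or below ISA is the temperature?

ISA-26.4°C

ISA temperature at 9800 ft = 15 − 2 × (9800/1000) = -4.6°C.
Deviation = OAT − ISA = -31 − (-4.6) = -26.4°C.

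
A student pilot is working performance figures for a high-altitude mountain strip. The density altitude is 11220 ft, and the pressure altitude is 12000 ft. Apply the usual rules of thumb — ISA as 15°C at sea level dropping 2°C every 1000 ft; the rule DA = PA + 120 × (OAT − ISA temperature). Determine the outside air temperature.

Density altitude − pressure altitude = 11220 − 12000 = -780 ft.
At 120 ft/°C that is an ISA deviation of -780/120 = -6.5°C.
ISA temperature at 12000 ft = 15 − 2 × (12000/1000) = -9°C.
OAT = ISA + deviation = -9 + (-6.5) = -15.5°C.

-15.5°C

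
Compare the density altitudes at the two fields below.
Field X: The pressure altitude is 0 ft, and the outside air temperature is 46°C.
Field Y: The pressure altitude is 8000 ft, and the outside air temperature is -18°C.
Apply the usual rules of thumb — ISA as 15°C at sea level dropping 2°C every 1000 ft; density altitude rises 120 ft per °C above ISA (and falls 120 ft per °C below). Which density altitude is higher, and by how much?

Field Y by 2240 ft

Field X: ISA temp = 15°C, deviation +31°C, DA = 0 + 120 × 31 = 3720 ft.
Field Y: ISA temp = -1°C, deviation -17°C, DA = 8000 + 120 × (-17) = 5960 ft.
Field Y is higher by 5960 − 3720 = 2240 ft.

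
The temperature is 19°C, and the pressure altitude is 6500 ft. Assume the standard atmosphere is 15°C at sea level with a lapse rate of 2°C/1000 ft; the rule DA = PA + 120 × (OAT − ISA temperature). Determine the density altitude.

ISA temperature at 6500 ft = 15 − 2 × (6500/1000) = 2°C.
ISA deviation = 19 − 2 = +17°C.
Density altitude = 6500 + 120 × (17) = 6500 + (+2040) = 8540 ft.

8540 ft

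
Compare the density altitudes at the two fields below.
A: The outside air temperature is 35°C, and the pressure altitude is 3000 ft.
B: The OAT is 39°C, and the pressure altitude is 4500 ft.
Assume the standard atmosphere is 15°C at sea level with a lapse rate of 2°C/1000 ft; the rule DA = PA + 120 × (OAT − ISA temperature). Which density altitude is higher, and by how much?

B by 2340 ft

A: ISA temp = 9°C, deviation +26°C, DA = 3000 + 120 × 26 = 6120 ft.
B: ISA temp = 6°C, deviation +33°C, DA = 4500 + 120 × 33 = 8460 ft.
B is higher by 8460 − 6120 = 2340 ft.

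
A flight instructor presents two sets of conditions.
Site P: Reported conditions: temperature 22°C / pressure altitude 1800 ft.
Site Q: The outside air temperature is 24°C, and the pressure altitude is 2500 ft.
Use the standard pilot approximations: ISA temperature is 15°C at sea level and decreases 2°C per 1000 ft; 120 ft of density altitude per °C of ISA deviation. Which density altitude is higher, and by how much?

Site P: ISA temp = 11.4°C, deviation +10.6°C, DA = 1800 + 120 × 10.6 = 3072 ft.
Site Q: ISA temp = 10°C, deviation +14°C, DA = 2500 + 120 × 14 = 4180 ft.
Site Q is higher by 4180 − 3072 = 1108 ft.

Site Q by 1108 ft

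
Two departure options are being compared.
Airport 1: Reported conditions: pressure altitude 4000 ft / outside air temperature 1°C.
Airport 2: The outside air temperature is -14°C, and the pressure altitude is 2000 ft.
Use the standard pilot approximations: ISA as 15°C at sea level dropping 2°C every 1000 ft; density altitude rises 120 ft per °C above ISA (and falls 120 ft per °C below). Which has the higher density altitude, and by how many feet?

Airport 1 by 4280 ft

Airport 1: ISA temp = 7°C, deviation -6°C, DA = 4000 + 120 × (-6) = 3280 ft.
Airport 2: ISA temp = 11°C, deviation -25°C, DA = 2000 + 120 × (-25) = -1000 ft.
Airport 1 is higher by 3280 − (-1000) = 4280 ft.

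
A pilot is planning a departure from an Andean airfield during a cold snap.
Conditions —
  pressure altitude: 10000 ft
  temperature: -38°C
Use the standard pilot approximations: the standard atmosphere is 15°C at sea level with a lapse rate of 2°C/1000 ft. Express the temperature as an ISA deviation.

ISA temperature at 10000 ft = 15 − 2 × (10000/1000) = -5°C.
Deviation = OAT − ISA = -38 − (-5) = -33°C.

ISA-33°C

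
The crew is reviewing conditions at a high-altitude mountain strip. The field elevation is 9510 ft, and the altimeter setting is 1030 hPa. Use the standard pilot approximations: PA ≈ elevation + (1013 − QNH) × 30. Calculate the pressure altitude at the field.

9000 ft

Pressure correction = (1013 − 1030) × 30 = -510 ft.
Pressure altitude = 9510 + (-510) = 9000 ft.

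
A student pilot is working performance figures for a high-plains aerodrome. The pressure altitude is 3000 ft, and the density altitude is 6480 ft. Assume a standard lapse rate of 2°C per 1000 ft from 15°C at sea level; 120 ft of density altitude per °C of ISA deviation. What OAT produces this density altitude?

38°C

Density altitude − pressure altitude = 6480 − 3000 = +3480 ft.
At 120 ft/°C that is an ISA deviation of 3480/120 = +29°C.
ISA temperature at 3000 ft = 15 − 2 × (3000/1000) = 9°C.
OAT = ISA + deviation = 9 + (+29) = 38°C.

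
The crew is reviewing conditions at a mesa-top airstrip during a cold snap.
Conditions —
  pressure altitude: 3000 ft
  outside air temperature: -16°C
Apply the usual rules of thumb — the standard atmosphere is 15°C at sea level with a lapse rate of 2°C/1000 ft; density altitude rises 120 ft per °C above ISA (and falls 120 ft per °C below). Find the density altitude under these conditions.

0 ft

ISA temperature at 3000 ft = 15 − 2 × (3000/1000) = 9°C.
ISA deviation = -16 − 9 = -25°C.
Density altitude = 3000 + 120 × (-25) = 3000 + (-3000) = 0 ft.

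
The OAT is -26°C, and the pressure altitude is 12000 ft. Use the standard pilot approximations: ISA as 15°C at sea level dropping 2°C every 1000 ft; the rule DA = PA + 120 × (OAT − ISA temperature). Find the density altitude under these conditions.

9960 ft

ISA temperature at 12000 ft = 15 − 2 × (12000/1000) = -9°C.
ISA deviation = -26 − (-9) = -17°C.
Density altitude = 12000 + 120 × (-17) = 12000 + (-2040) = 9960 ft.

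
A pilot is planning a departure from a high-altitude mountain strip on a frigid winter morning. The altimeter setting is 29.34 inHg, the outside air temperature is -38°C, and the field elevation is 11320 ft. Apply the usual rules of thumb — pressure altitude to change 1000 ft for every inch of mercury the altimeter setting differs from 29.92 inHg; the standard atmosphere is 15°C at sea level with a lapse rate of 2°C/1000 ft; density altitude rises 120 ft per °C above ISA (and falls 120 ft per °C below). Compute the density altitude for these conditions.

Pressure altitude = 11320 + (29.92 − 29.34) × 1000 = 11320 + (+580) = 11900 ft.
ISA temperature at 11900 ft = 15 − 2 × (11900/1000) = -8.8°C.
ISA deviation = -38 − (-8.8) = -29.2°C.
Density altitude = 11900 + 120 × (-29.2) = 8396 ft.

8396 ft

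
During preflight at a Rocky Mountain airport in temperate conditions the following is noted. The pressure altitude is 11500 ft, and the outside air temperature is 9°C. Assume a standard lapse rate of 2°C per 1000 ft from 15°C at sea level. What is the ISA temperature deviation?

ISA+17°C

ISA temperature at 11500 ft = 15 − 2 × (11500/1000) = -8°C.
Deviation = OAT − ISA = 9 − (-8) = +17°C.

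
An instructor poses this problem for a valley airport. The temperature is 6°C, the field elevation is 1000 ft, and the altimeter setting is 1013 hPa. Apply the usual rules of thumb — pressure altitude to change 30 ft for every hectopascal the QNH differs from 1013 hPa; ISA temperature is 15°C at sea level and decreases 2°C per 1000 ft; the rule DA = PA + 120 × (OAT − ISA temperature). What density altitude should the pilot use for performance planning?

Pressure altitude = 1000 + (1013 − 1013) × 30 = 1000 + (0) = 1000 ft.
ISA temperature at 1000 ft = 15 − 2 × (1000/1000) = 13°C.
ISA deviation = 6 − 13 = -7°C.
Density altitude = 1000 + 120 × (-7) = 160 ft.

160 ft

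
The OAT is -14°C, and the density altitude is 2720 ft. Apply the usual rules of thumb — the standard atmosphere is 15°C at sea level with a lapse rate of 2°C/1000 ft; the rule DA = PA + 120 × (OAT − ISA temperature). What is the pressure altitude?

5000 ft

DA = PA + 120 × (OAT − (15 − 2·PA/1000)) = PA + 120·OAT − 1800 + 0.24·PA = 1.24·PA + 120·OAT − 1800.
So 1.24·PA = 2720 − 120 × (-14) + 1800 = 6200.
PA = 6200 / 1.24 = 5000 ft.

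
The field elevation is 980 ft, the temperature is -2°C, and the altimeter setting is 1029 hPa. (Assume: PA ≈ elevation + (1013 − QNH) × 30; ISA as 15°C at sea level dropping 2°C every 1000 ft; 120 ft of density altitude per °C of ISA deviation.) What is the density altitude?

Pressure altitude = 980 + (1013 − 1029) × 30 = 980 + (-480) = 500 ft.
ISA temperature at 500 ft = 15 − 2 × (500/1000) = 14°C.
ISA deviation = -2 − 14 = -16°C.
Density altitude = 500 + 120 × (-16) = -1420 ft.

-1420 ft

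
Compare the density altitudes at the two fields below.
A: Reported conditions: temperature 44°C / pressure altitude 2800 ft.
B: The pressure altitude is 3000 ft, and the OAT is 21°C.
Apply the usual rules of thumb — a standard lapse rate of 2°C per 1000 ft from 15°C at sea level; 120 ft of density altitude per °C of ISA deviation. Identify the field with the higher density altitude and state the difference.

A: ISA temp = 9.4°C, deviation +34.6°C, DA = 2800 + 120 × 34.6 = 6952 ft.
B: ISA temp = 9°C, deviation +12°C, DA = 3000 + 120 × 12 = 4440 ft.
A is higher by 6952 − 4440 = 2512 ft.

A by 2512 ft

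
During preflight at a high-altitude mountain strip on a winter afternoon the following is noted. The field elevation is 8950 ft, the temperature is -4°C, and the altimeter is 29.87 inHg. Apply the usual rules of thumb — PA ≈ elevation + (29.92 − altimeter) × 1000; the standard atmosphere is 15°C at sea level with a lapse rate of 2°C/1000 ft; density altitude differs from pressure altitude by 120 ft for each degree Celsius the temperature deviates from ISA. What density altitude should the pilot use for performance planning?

Pressure altitude = 8950 + (29.92 − 29.87) × 1000 = 8950 + (+50) = 9000 ft.
ISA temperature at 9000 ft = 15 − 2 × (9000/1000) = -3°C.
ISA deviation = -4 − (-3) = -1°C.
Density altitude = 9000 + 120 × (-1) = 8880 ft.

8880 ft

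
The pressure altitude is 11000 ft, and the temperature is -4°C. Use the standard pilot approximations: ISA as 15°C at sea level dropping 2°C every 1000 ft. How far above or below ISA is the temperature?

ISA temperature at 11000 ft = 15 − 2 × (11000/1000) = -7°C.
Deviation = OAT − ISA = -4 − (-7) = +3°C.

ISA+3°C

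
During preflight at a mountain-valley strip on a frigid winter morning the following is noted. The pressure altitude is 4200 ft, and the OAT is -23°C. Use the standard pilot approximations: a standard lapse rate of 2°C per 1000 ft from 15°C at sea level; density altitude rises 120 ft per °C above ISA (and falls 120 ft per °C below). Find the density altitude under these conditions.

648 ft

ISA temperature at 4200 ft = 15 − 2 × (4200/1000) = 6.6°C.
ISA deviation = -23 − 6.6 = -29.6°C.
Density altitude = 4200 + 120 × (-29.6) = 4200 + (-3552) = 648 ft.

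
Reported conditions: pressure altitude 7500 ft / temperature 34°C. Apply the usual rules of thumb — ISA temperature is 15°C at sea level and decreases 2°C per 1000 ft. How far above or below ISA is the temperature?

ISA+34°C

ISA temperature at 7500 ft = 15 − 2 × (7500/1000) = 0°C.
Deviation = OAT − ISA = 34 − 0 = +34°C.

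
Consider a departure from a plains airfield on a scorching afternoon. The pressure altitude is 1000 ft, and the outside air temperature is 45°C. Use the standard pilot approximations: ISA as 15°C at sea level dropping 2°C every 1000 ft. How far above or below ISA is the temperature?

ISA+32°C

ISA temperature at 1000 ft = 15 − 2 × (1000/1000) = 13°C.
Deviation = OAT − ISA = 45 − 13 = +32°C.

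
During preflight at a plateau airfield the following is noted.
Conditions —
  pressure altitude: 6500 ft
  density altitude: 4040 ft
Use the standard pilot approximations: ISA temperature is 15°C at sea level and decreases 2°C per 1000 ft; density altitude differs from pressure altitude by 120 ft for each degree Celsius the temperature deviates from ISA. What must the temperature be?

-18.5°C

Density altitude − pressure altitude = 4040 − 6500 = -2460 ft.
At 120 ft/°C that is an ISA deviation of -2460/120 = -20.5°C.
ISA temperature at 6500 ft = 15 − 2 × (6500/1000) = 2°C.
OAT = ISA + deviation = 2 + (-20.5) = -18.5°C.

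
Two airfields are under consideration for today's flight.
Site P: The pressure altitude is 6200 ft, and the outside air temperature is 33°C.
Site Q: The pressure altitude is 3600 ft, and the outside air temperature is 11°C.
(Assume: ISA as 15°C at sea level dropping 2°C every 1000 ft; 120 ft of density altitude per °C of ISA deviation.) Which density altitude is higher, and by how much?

Site P: ISA temp = 2.6°C, deviation +30.4°C, DA = 6200 + 120 × 30.4 = 9848 ft.
Site Q: ISA temp = 7.8°C, deviation +3.2°C, DA = 3600 + 120 × 3.2 = 3984 ft.
Site P is higher by 9848 − 3984 = 5864 ft.

Site P by 5864 ft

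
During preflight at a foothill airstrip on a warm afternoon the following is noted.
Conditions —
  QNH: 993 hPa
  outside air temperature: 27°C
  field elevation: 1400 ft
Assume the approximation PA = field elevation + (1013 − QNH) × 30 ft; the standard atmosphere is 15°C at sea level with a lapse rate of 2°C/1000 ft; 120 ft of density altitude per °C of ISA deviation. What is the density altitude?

Pressure altitude = 1400 + (1013 − 993) × 30 = 1400 + (+600) = 2000 ft.
ISA temperature at 2000 ft = 15 − 2 × (2000/1000) = 11°C.
ISA deviation = 27 − 11 = +16°C.
Density altitude = 2000 + 120 × (16) = 3920 ft.

3920 ft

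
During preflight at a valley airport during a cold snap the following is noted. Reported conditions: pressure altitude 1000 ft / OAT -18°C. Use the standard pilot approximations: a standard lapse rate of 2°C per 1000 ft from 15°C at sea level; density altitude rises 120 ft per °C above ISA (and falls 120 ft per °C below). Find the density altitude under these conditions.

-2720 ft

ISA temperature at 1000 ft = 15 − 2 × (1000/1000) = 13°C.
ISA deviation = -18 − 13 = -31°C.
Density altitude = 1000 + 120 × (-31) = 1000 + (-3720) = -2720 ft.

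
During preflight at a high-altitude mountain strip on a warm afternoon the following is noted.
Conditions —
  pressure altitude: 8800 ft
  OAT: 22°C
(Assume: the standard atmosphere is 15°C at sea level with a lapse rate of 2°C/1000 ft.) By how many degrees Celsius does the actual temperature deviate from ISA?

ISA temperature at 8800 ft = 15 − 2 × (8800/1000) = -2.6°C.
Deviation = OAT − ISA = 22 − (-2.6) = +24.6°C.

ISA+24.6°C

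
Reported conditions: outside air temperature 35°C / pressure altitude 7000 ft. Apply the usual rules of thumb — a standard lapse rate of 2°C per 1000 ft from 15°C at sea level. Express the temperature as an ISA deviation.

ISA+34°C

ISA temperature at 7000 ft = 15 − 2 × (7000/1000) = 1°C.
Deviation = OAT − ISA = 35 − 1 = +34°C.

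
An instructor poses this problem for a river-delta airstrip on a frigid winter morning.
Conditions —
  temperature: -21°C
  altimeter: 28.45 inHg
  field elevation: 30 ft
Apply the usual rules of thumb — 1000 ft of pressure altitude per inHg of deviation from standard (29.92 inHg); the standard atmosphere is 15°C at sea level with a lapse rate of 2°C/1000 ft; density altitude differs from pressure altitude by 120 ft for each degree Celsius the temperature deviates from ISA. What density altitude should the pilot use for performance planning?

-2460 ft

Pressure altitude = 30 + (29.92 − 28.45) × 1000 = 30 + (+1470) = 1500 ft.
ISA temperature at 1500 ft = 15 − 2 × (1500/1000) = 12°C.
ISA deviation = -21 − 12 = -33°C.
Density altitude = 1500 + 120 × (-33) = -2460 ft.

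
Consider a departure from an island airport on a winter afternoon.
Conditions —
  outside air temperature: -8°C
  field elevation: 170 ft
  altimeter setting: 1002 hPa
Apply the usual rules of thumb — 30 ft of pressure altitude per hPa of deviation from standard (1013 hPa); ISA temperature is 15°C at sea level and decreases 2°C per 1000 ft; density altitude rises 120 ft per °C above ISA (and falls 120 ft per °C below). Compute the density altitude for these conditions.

-2140 ft

Pressure altitude = 170 + (1013 − 1002) × 30 = 170 + (+330) = 500 ft.
ISA temperature at 500 ft = 15 − 2 × (500/1000) = 14°C.
ISA deviation = -8 − 14 = -22°C.
Density altitude = 500 + 120 × (-22) = -2140 ft.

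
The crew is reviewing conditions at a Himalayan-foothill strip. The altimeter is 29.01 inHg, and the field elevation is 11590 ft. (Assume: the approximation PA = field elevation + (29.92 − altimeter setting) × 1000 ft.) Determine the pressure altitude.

Pressure correction = (29.92 − 29.01) × 1000 = +910 ft.
Pressure altitude = 11590 + (+910) = 12500 ft.

12500 ft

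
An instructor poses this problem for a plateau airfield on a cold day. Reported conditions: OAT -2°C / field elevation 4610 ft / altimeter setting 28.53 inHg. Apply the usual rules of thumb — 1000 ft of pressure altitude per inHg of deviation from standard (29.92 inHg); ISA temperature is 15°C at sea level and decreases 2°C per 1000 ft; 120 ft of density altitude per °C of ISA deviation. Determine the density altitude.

Pressure altitude = 4610 + (29.92 − 28.53) × 1000 = 4610 + (+1390) = 6000 ft.
ISA temperature at 6000 ft = 15 − 2 × (6000/1000) = 3°C.
ISA deviation = -2 − 3 = -5°C.
Density altitude = 6000 + 120 × (-5) = 5400 ft.

5400 ft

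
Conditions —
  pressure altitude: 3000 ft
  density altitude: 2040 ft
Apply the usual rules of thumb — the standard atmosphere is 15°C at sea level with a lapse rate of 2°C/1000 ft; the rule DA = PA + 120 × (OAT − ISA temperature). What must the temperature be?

1°C

Density altitude − pressure altitude = 2040 − 3000 = -960 ft.
At 120 ft/°C that is an ISA deviation of -960/120 = -8°C.
ISA temperature at 3000 ft = 15 − 2 × (3000/1000) = 9°C.
OAT = ISA + deviation = 9 + (-8) = 1°C.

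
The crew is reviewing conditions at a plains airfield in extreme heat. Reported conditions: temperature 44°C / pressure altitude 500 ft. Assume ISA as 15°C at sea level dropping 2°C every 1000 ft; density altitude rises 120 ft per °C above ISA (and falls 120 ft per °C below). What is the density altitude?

ISA temperature at 500 ft = 15 − 2 × (500/1000) = 14°C.
ISA deviation = 44 − 14 = +30°C.
Density altitude = 500 + 120 × (30) = 500 + (+3600) = 4100 ft.

4100 ft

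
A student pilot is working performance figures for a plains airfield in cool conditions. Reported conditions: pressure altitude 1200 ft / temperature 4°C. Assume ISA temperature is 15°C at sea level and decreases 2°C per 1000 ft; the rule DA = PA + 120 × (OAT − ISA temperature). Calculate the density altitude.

ISA temperature at 1200 ft = 15 − 2 × (1200/1000) = 12.6°C.
ISA deviation = 4 − 12.6 = -8.6°C.
Density altitude = 1200 + 120 × (-8.6) = 1200 + (-1032) = 168 ft.

168 ft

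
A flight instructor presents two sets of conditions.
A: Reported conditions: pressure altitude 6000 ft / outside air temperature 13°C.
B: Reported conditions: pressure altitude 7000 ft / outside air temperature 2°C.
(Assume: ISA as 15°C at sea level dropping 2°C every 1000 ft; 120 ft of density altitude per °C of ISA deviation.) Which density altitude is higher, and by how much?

A by 80 ft

A: ISA temp = 3°C, deviation +10°C, DA = 6000 + 120 × 10 = 7200 ft.
B: ISA temp = 1°C, deviation +1°C, DA = 7000 + 120 × 1 = 7120 ft.
A is higher by 7200 − 7120 = 80 ft.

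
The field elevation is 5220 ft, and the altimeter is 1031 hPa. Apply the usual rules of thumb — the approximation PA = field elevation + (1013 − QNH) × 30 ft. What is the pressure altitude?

4680 ft

Pressure correction = (1013 − 1031) × 30 = -540 ft.
Pressure altitude = 5220 + (-540) = 4680 ft.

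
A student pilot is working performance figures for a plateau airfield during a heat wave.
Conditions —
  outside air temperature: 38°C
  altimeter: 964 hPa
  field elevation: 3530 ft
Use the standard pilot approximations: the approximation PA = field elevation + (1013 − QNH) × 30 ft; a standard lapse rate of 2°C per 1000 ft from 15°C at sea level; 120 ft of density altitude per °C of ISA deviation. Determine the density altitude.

8960 ft

Pressure altitude = 3530 + (1013 − 964) × 30 = 3530 + (+1470) = 5000 ft.
ISA temperature at 5000 ft = 15 − 2 × (5000/1000) = 5°C.
ISA deviation = 38 − 5 = +33°C.
Density altitude = 5000 + 120 × (33) = 8960 ft.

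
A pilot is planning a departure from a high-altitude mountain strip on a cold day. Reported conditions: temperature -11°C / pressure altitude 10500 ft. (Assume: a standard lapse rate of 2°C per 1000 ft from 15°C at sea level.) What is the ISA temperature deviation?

ISA temperature at 10500 ft = 15 − 2 × (10500/1000) = -6°C.
Deviation = OAT − ISA = -11 − (-6) = -5°C.

ISA-5°C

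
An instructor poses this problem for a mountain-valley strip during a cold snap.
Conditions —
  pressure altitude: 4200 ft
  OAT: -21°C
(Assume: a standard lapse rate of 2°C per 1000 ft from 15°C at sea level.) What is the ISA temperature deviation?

ISA temperature at 4200 ft = 15 − 2 × (4200/1000) = 6.6°C.
Deviation = OAT − ISA = -21 − 6.6 = -27.6°C.

ISA-27.6°C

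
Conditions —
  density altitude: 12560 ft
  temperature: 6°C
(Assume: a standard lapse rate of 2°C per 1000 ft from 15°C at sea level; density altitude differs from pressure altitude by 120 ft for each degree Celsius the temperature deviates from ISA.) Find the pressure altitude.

DA = PA + 120 × (OAT − (15 − 2·PA/1000)) = PA + 120·OAT − 1800 + 0.24·PA = 1.24·PA + 120·OAT − 1800.
So 1.24·PA = 12560 − 120 × 6 + 1800 = 13640.
PA = 13640 / 1.24 = 11000 ft.

11000 ft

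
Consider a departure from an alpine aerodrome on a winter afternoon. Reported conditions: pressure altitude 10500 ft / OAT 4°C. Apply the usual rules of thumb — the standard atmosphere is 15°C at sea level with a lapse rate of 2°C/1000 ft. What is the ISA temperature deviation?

ISA+10°C

ISA temperature at 10500 ft = 15 − 2 × (10500/1000) = -6°C.
Deviation = OAT − ISA = 4 − (-6) = +10°C.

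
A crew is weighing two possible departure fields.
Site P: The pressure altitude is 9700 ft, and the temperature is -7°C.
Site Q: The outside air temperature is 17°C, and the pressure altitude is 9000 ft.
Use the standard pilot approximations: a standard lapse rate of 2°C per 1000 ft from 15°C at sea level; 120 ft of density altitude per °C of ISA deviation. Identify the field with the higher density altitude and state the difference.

Site P: ISA temp = -4.4°C, deviation -2.6°C, DA = 9700 + 120 × (-2.6) = 9388 ft.
Site Q: ISA temp = -3°C, deviation +20°C, DA = 9000 + 120 × 20 = 11400 ft.
Site Q is higher by 11400 − 9388 = 2012 ft.

Site Q by 2012 ft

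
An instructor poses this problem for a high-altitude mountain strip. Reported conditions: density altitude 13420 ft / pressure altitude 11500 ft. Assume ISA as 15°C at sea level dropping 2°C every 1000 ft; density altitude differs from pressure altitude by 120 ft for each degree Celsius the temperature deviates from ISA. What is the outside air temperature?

8°C

Density altitude − pressure altitude = 13420 − 11500 = +1920 ft.
At 120 ft/°C that is an ISA deviation of 1920/120 = +16°C.
ISA temperature at 11500 ft = 15 − 2 × (11500/1000) = -8°C.
OAT = ISA + deviation = -8 + (+16) = 8°C.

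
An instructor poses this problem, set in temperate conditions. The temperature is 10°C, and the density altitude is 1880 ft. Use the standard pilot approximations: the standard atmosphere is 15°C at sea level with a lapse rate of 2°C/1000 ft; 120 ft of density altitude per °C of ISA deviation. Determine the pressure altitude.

2000 ft

DA = PA + 120 × (OAT − (15 − 2·PA/1000)) = PA + 120·OAT − 1800 + 0.24·PA = 1.24·PA + 120·OAT − 1800.
So 1.24·PA = 1880 − 120 × 10 + 1800 = 2480.
PA = 2480 / 1.24 = 2000 ft.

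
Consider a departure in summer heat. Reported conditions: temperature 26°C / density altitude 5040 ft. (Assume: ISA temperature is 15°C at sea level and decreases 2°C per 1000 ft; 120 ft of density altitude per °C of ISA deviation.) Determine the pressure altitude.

3000 ft

DA = PA + 120 × (OAT − (15 − 2·PA/1000)) = PA + 120·OAT − 1800 + 0.24·PA = 1.24·PA + 120·OAT − 1800.
So 1.24·PA = 5040 − 120 × 26 + 1800 = 3720.
PA = 3720 / 1.24 = 3000 ft.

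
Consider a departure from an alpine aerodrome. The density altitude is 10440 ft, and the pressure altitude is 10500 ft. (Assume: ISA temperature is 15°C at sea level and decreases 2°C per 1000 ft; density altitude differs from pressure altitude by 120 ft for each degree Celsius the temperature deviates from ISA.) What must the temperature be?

-6.5°C

Density altitude − pressure altitude = 10440 − 10500 = -60 ft.
At 120 ft/°C that is an ISA deviation of -60/120 = -0.5°C.
ISA temperature at 10500 ft = 15 − 2 × (10500/1000) = -6°C.
OAT = ISA + deviation = -6 + (-0.5) = -6.5°C.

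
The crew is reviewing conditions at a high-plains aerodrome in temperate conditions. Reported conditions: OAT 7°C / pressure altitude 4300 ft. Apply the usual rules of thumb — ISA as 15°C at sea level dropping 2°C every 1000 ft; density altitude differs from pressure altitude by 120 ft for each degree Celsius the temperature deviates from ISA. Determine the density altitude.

4372 ft

ISA temperature at 4300 ft = 15 − 2 × (4300/1000) = 6.4°C.
ISA deviation = 7 − 6.4 = +0.6°C.
Density altitude = 4300 + 120 × (0.6) = 4300 + (+72) = 4372 ft.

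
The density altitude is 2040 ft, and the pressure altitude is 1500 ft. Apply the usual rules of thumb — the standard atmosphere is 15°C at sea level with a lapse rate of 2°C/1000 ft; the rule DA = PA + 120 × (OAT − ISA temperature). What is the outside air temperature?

16.5°C

Density altitude − pressure altitude = 2040 − 1500 = +540 ft.
At 120 ft/°C that is an ISA deviation of 540/120 = +4.5°C.
ISA temperature at 1500 ft = 15 − 2 × (1500/1000) = 12°C.
OAT = ISA + deviation = 12 + (+4.5) = 16.5°C.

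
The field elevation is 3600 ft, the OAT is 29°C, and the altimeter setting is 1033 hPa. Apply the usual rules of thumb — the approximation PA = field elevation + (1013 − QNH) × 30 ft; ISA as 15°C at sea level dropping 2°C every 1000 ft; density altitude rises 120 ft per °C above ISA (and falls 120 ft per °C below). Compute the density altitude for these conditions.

Pressure altitude = 3600 + (1013 − 1033) × 30 = 3600 + (-600) = 3000 ft.
ISA temperature at 3000 ft = 15 − 2 × (3000/1000) = 9°C.
ISA deviation = 29 − 9 = +20°C.
Density altitude = 3000 + 120 × (20) = 5400 ft.

5400 ft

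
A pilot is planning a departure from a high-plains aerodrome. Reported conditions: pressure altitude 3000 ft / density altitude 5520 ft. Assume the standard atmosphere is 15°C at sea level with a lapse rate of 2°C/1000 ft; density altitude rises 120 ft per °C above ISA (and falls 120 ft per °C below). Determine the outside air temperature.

30°C

Density altitude − pressure altitude = 5520 − 3000 = +2520 ft.
At 120 ft/°C that is an ISA deviation of 2520/120 = +21°C.
ISA temperature at 3000 ft = 15 − 2 × (3000/1000) = 9°C.
OAT = ISA + deviation = 9 + (+21) = 30°C.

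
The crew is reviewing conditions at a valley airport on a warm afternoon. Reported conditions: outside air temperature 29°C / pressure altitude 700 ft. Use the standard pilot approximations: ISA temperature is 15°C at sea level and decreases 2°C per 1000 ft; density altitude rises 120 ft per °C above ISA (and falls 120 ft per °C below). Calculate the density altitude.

ISA temperature at 700 ft = 15 − 2 × (700/1000) = 13.6°C.
ISA deviation = 29 − 13.6 = +15.4°C.
Density altitude = 700 + 120 × (15.4) = 700 + (+1848) = 2548 ft.

2548 ft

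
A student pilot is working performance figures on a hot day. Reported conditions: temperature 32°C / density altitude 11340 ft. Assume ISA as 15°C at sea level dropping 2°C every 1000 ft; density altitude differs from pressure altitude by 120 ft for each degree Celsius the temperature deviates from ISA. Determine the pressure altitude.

7500 ft

DA = PA + 120 × (OAT − (15 − 2·PA/1000)) = PA + 120·OAT − 1800 + 0.24·PA = 1.24·PA + 120·OAT − 1800.
So 1.24·PA = 11340 − 120 × 32 + 1800 = 9300.
PA = 9300 / 1.24 = 7500 ft.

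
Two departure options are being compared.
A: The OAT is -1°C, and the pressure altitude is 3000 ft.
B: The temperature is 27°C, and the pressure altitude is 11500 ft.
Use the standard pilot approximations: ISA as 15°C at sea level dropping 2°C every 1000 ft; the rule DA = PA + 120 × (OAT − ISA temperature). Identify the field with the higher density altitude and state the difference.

B by 13900 ft

A: ISA temp = 9°C, deviation -10°C, DA = 3000 + 120 × (-10) = 1800 ft.
B: ISA temp = -8°C, deviation +35°C, DA = 11500 + 120 × 35 = 15700 ft.
B is higher by 15700 − 1800 = 13900 ft.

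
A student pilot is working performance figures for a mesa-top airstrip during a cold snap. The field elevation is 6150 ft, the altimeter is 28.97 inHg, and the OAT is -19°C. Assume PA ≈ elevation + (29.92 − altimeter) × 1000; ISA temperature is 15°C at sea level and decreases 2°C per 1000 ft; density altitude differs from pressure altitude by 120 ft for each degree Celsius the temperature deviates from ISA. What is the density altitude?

4724 ft

Pressure altitude = 6150 + (29.92 − 28.97) × 1000 = 6150 + (+950) = 7100 ft.
ISA temperature at 7100 ft = 15 − 2 × (7100/1000) = 0.8°C.
ISA deviation = -19 − 0.8 = -19.8°C.
Density altitude = 7100 + 120 × (-19.8) = 4724 ft.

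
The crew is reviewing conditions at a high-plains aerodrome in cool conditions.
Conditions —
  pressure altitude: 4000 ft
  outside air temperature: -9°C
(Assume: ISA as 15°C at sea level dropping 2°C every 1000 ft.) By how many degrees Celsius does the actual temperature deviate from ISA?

ISA-16°C

ISA temperature at 4000 ft = 15 − 2 × (4000/1000) = 7°C.
Deviation = OAT − ISA = -9 − 7 = -16°C.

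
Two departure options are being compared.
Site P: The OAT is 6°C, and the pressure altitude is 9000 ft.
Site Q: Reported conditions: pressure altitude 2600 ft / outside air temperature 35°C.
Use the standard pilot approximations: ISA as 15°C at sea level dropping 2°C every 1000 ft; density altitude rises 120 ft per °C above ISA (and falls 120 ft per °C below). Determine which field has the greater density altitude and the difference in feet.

Site P: ISA temp = -3°C, deviation +9°C, DA = 9000 + 120 × 9 = 10080 ft.
Site Q: ISA temp = 9.8°C, deviation +25.2°C, DA = 2600 + 120 × 25.2 = 5624 ft.
Site P is higher by 10080 − 5624 = 4456 ft.

Site P by 4456 ft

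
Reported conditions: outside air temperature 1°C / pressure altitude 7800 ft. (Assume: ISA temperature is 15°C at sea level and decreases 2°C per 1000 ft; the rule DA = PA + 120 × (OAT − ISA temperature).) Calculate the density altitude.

7992 ft

ISA temperature at 7800 ft = 15 − 2 × (7800/1000) = -0.6°C.
ISA deviation = 1 − (-0.6) = +1.6°C.
Density altitude = 7800 + 120 × (1.6) = 7800 + (+192) = 7992 ft.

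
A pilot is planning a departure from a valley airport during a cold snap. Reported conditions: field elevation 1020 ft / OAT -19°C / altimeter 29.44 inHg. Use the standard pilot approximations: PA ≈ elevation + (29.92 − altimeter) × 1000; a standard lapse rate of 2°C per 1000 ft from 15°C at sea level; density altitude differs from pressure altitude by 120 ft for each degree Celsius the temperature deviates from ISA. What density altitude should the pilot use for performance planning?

-2220 ft

Pressure altitude = 1020 + (29.92 − 29.44) × 1000 = 1020 + (+480) = 1500 ft.
ISA temperature at 1500 ft = 15 − 2 × (1500/1000) = 12°C.
ISA deviation = -19 − 12 = -31°C.
Density altitude = 1500 + 120 × (-31) = -2220 ft.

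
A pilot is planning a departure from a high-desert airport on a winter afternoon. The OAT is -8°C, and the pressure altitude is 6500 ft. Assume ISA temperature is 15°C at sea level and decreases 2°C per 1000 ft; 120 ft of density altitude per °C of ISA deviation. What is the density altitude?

5300 ft

ISA temperature at 6500 ft = 15 − 2 × (6500/1000) = 2°C.
ISA deviation = -8 − 2 = -10°C.
Density altitude = 6500 + 120 × (-10) = 6500 + (-1200) = 5300 ft.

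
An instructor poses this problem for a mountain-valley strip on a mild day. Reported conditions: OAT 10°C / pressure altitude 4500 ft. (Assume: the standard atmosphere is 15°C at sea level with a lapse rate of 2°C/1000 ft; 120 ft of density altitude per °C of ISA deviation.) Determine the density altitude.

ISA temperature at 4500 ft = 15 − 2 × (4500/1000) = 6°C.
ISA deviation = 10 − 6 = +4°C.
Density altitude = 4500 + 120 × (4) = 4500 + (+480) = 4980 ft.

4980 ft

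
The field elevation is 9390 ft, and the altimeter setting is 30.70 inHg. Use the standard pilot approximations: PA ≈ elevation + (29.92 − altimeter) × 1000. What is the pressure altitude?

8610 ft

Pressure correction = (29.92 − 30.70) × 1000 = -780 ft.
Pressure altitude = 9390 + (-780) = 8610 ft.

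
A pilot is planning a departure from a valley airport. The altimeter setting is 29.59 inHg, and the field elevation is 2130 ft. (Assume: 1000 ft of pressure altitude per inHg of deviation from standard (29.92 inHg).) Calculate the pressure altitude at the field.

Pressure correction = (29.92 − 29.59) × 1000 = +330 ft.
Pressure altitude = 2130 + (+330) = 2460 ft.

2460 ft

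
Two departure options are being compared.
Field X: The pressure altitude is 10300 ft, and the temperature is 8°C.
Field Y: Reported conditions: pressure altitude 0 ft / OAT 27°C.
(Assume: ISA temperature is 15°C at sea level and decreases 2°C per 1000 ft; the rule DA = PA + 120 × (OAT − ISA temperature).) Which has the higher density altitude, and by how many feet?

Field X: ISA temp = -5.6°C, deviation +13.6°C, DA = 10300 + 120 × 13.6 = 11932 ft.
Field Y: ISA temp = 15°C, deviation +12°C, DA = 0 + 120 × 12 = 1440 ft.
Field X is higher by 11932 − 1440 = 10492 ft.

Field X by 10492 ft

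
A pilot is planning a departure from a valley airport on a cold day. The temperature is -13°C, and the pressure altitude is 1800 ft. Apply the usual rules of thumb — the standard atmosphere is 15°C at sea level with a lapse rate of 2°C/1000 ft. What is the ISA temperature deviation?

ISA temperature at 1800 ft = 15 − 2 × (1800/1000) = 11.4°C.
Deviation = OAT − ISA = -13 − 11.4 = -24.4°C.

ISA-24.4°C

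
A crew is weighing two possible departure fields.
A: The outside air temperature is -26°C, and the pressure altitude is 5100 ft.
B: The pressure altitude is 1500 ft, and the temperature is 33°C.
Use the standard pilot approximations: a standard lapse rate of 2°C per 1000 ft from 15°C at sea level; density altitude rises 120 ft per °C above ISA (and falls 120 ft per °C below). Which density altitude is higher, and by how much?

A: ISA temp = 4.8°C, deviation -30.8°C, DA = 5100 + 120 × (-30.8) = 1404 ft.
B: ISA temp = 12°C, deviation +21°C, DA = 1500 + 120 × 21 = 4020 ft.
B is higher by 4020 − 1404 = 2616 ft.

B by 2616 ft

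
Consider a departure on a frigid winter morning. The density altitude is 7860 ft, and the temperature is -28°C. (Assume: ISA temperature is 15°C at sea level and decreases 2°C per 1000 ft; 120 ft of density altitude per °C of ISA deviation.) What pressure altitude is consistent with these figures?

DA = PA + 120 × (OAT − (15 − 2·PA/1000)) = PA + 120·OAT − 1800 + 0.24·PA = 1.24·PA + 120·OAT − 1800.
So 1.24·PA = 7860 − 120 × (-28) + 1800 = 13020.
PA = 13020 / 1.24 = 10500 ft.

10500 ft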